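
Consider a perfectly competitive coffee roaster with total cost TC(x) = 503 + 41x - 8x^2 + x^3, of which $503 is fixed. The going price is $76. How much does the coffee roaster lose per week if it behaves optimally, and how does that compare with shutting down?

AVC = 41 - 8x + x^2 has its minimum $25 at x = 4; price $76 clears that bar, so the firm operates.
MC = 41 - 16x + 3x^2. Setting P = MC and taking the root on the rising branch gives x* = 7.
TR = 76·7 = 532. TC = 503 + 238 = 741. Profit = 532 − 741 = -$209.
By producing, the firm covers all variable cost plus $294 of fixed cost; shutting down would lose the full $503.

Profit = -$209 at x = 7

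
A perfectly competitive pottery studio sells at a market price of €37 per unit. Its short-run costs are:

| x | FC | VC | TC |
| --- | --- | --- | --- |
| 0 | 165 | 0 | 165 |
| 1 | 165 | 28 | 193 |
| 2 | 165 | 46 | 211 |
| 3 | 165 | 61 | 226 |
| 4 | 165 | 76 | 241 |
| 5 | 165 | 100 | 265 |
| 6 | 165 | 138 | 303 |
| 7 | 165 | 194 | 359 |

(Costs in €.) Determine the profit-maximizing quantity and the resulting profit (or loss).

Tabulate TR − TC: x=0: -165; x=1: -156; x=2: -137; x=3: -115; x=4: -93; x=5: -80; x=6: -81; x=7: -100.
Profit is maximized at x = 5. AVC there is 100/5 = €20 ≤ P, so producing beats shutting down (which would give -€165).

x = 5; profit = -€80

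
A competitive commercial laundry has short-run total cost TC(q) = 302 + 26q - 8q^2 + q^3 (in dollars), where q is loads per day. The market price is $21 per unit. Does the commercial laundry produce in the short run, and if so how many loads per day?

Produce at q = 5

From TC, MC = TC'(q) = 26 - 16q + 3q^2 and AVC = VC/q = 26 - 8q + q^2.
The AVC parabola has its vertex at q = 8/2 = 4, where AVC = 26 - 8·4 + 4^2 = $10.
P = $21 exceeds min AVC = $10, so the firm stays open.
P = MC gives 5 - 16q + 3q^2 = 0, with roots 1/3 and 5. Take the larger (rising MC): q* = 5.
Check: AVC at q = 5 is $11 ≤ P, so revenue covers variable cost.
Profit = P·q − TC = 21·5 − 357 = -$252, a loss, but smaller than the $302 fixed cost the firm would lose by shutting down.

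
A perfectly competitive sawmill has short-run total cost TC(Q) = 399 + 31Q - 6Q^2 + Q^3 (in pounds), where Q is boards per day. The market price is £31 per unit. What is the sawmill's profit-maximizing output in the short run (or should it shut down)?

Variable cost is VC = 31Q - 6Q^2 + Q^3, so AVC = VC/Q = 31 - 6Q + Q^2 and MC = dTC/dQ = 31 - 12Q + 3Q^2.
The AVC parabola has its vertex at Q = 6/2 = 3, where AVC = 31 - 6·3 + 3^2 = £22.
Because £31 ≥ £22, revenue can cover variable cost; the firm operates.
Set P = MC: 31 = 31 - 12Q + 3Q^2 → -12Q + 3Q^2 = 0. The roots are Q = 0 and Q = 4; the profit-maximizing output is on the rising part of MC, so Q* = 4.
Check: AVC at Q = 4 is £23 ≤ P, so revenue covers variable cost.
Profit = P·Q − TC = 31·4 − 491 = -£367, a loss, but smaller than the £399 fixed cost the firm would lose by shutting down.

Produce at Q = 4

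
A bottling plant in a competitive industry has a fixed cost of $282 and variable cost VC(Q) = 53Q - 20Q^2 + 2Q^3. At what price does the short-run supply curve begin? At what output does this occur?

The firm shuts down when price falls below the minimum of average variable cost. AVC = VC/Q = 53 - 20Q + 2Q^2.
dAVC/dQ = -20 + 4Q = 0 gives Q = 5. min AVC = 53 - 20·5 + 2·5^2 = 3.
So the shutdown price is $3.

$3 per unit, at Q = 5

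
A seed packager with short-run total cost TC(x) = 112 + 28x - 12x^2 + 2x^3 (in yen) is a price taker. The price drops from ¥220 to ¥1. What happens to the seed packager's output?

Output falls from 8 to 0 (the firm shuts down)

AVC = 28 - 12x + 2x^2, minimized at x = 3 where min AVC = ¥10. MC = 28 - 24x + 6x^2.
At P = ¥220 ≥ min AVC, set P = MC on the rising branch: x = 8.
At P = ¥1 < min AVC = ¥10, price no longer covers variable cost at any output, so the firm shuts down: x = 0.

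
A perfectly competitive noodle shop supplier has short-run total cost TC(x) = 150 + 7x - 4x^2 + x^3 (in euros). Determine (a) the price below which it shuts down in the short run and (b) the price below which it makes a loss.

Shutdown price = €3; break-even price = €42

AVC = 7 - 4x + x^2; minimized at x = 2, giving min AVC = €3. That is the shutdown price.
ATC = 150/x + 7 - 4x + x^2. Setting dATC/dx = −150/x^2 − 4 + 2x = 0 gives x = 5 (since 2·5^3 − 4·5^2 = 150).
min ATC = 150/5 + 7 − 4·5 + 5^2 = €42. That is the break-even price.
Between these two prices the firm operates at a loss; above €42 it earns a profit.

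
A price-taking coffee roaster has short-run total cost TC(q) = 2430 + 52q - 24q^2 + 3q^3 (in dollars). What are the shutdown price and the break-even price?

Shutdown price = min AVC. AVC = 52 - 24q + 3q^2, with vertex at q = 4 and minimum $4.
ATC = 2430/q + 52 - 24q + 3q^2. Setting dATC/dq = −2430/q^2 − 24 + 6q = 0 gives q = 9 (since 6·9^3 − 24·9^2 = 2430).
min ATC = 2430/9 + 52 − 24·9 + 3·9^2 = $349. That is the break-even price.
Between these two prices the firm operates at a loss; above $349 it earns a profit.

Shutdown price = $4; break-even price = $349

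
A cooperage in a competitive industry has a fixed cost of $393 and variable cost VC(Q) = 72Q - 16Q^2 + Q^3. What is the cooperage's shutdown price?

$8 per unit

The shutdown price is the minimum of AVC. VC = 72Q - 16Q^2 + Q^3, so AVC = 72 - 16Q + Q^2.
dAVC/dQ = -16 + 2Q = 0 gives Q = 8. min AVC = 72 - 16·8 + 8^2 = 8.
So the shutdown price is $8.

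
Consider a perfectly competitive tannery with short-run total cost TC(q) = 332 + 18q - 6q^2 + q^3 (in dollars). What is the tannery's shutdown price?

The firm shuts down when price falls below the minimum of average variable cost. AVC = VC/q = 18 - 6q + q^2.
At the minimum of AVC, MC = AVC. MC = 18 - 12q + 3q^2; setting MC = AVC gives 2q^2 - 6q = 0, so q = 3. min AVC = 9.
So the shutdown price is $9.

$9 per unit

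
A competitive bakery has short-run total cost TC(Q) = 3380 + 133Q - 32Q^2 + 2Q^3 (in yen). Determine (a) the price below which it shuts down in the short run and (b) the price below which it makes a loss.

Shutdown price = ¥5; break-even price = ¥315

AVC = 133 - 32Q + 2Q^2; minimized at Q = 8, giving min AVC = ¥5. That is the shutdown price.
ATC = 3380/Q + 133 - 32Q + 2Q^2. Setting dATC/dQ = −3380/Q^2 − 32 + 4Q = 0 gives Q = 13 (since 4·13^3 − 32·13^2 = 3380).
min ATC = 3380/13 + 133 − 32·13 + 2·13^2 = ¥315. That is the break-even price.
Between these two prices the firm operates at a loss; above ¥315 it earns a profit.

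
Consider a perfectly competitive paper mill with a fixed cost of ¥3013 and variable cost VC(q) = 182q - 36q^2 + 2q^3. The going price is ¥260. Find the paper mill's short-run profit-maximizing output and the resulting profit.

AVC = 182 - 36q + 2q^2; min AVC = ¥20 at q = 9. Since P = ¥260 ≥ min AVC, the firm produces.
MC = 182 - 72q + 6q^2. Setting P = MC and taking the root on the rising branch gives q* = 13.
TR = 260·13 = 3380. TC = 3013 + 676 = 3689. Profit = 3380 − 3689 = -¥309.
Shutting down would mean losing the fixed cost of ¥3013, so operating at a loss of ¥309 is better by ¥2704.

Profit = -¥309 at q = 13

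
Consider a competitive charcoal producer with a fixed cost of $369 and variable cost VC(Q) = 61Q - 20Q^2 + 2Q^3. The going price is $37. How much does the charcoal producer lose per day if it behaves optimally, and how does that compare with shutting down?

AVC = 61 - 20Q + 2Q^2; min AVC = $11 at Q = 5. Since P = $37 ≥ min AVC, the firm produces.
With MC = 61 - 40Q + 6Q^2, P = MC on the upward-sloping part at Q* = 6.
TR = 37·6 = 222. TC = 369 + 78 = 447. Profit = 222 − 447 = -$225.
Shutting down would mean losing the fixed cost of $369, so operating at a loss of $225 is better by $144.

Profit = -$225 at Q = 6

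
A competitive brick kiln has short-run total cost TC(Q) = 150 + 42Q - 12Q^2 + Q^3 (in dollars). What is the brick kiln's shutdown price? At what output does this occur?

The shutdown price is the minimum of AVC. VC = 42Q - 12Q^2 + Q^3, so AVC = 42 - 12Q + Q^2.
dAVC/dQ = -12 + 2Q = 0 gives Q = 6. min AVC = 42 - 12·6 + 6^2 = 6.
The firm shuts down for any P below $6.

$6 per unit, at Q = 6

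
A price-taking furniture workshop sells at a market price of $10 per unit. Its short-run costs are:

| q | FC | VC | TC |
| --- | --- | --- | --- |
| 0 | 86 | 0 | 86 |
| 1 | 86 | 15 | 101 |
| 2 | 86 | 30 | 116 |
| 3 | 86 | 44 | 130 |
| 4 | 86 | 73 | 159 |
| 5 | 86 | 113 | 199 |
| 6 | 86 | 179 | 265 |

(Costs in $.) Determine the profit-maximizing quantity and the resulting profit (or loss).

Compute π = P·q − TC at each output: q=0: -86; q=1: -91; q=2: -96; q=3: -100; q=4: -119; q=5: -149; q=6: -205.
Profit is highest at q = 0. Equivalently, the lowest AVC in the table is 44/3 ≈ $14.67 at q = 3, and P = $10 falls below it — price never covers variable cost, so the firm shuts down and loses only its fixed cost.

q = 0 (shut down); profit = -$86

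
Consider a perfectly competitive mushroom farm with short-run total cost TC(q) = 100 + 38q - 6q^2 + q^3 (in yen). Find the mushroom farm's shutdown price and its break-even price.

Shutdown price = min AVC. AVC = 38 - 6q + q^2, with vertex at q = 3 and minimum ¥29.
ATC = 100/q + 38 - 6q + q^2. Setting dATC/dq = −100/q^2 − 6 + 2q = 0 gives q = 5 (since 2·5^3 − 6·5^2 = 100).
min ATC = 100/5 + 38 − 6·5 + 5^2 = ¥53. That is the break-even price.
Between these two prices the firm operates at a loss; above ¥53 it earns a profit.

Shutdown price = ¥29; break-even price = ¥53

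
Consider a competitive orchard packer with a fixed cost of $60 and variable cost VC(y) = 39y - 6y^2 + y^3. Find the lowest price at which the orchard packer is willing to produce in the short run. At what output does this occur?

The firm shuts down when price falls below the minimum of average variable cost. AVC = VC/y = 39 - 6y + y^2.
dAVC/dy = -6 + 2y = 0 gives y = 3. min AVC = 39 - 6·3 + 3^2 = 30.
The firm shuts down for any P below $30.

$30 per unit, at y = 3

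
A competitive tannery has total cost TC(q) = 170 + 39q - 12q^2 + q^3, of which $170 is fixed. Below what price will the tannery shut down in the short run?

$3 per unit

The shutdown price is the minimum of AVC. VC = 39q - 12q^2 + q^3, so AVC = 39 - 12q + q^2.
At the minimum of AVC, MC = AVC. MC = 39 - 24q + 3q^2; setting MC = AVC gives 2q^2 - 12q = 0, so q = 6. min AVC = 3.
The firm shuts down for any P below $3.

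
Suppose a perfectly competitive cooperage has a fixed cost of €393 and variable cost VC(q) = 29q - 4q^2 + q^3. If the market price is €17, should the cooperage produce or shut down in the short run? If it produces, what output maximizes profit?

Shut down

Strip out fixed cost: VC = 29q - 4q^2 + q^3. Then AVC = 29 - 4q + q^2 and MC = 29 - 8q + 3q^2.
AVC is minimized where dAVC/dq = -4 + 2q = 0, at q = 2; min AVC = 29 - 4·2 + 2^2 = €25.
P = €17 lies below min AVC = €25; no output level covers variable cost.
Best response: produce nothing and absorb the €393 fixed cost.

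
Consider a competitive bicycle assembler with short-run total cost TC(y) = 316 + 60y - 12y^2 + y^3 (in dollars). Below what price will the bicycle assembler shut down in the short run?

$24 per unit

The shutdown price is the minimum of AVC. VC = 60y - 12y^2 + y^3, so AVC = 60 - 12y + y^2.
dAVC/dy = -12 + 2y = 0 gives y = 6. min AVC = 60 - 12·6 + 6^2 = 24.
So the shutdown price is $24.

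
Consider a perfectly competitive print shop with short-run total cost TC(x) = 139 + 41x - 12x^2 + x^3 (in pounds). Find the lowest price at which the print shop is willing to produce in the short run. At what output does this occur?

£5 per unit, at x = 6

Short-run supply begins at min AVC. From VC = 41x - 12x^2 + x^3, AVC = 41 - 12x + x^2.
At the minimum of AVC, MC = AVC. MC = 41 - 24x + 3x^2; setting MC = AVC gives 2x^2 - 12x = 0, so x = 6. min AVC = 5.
For P < £5 the firm produces nothing.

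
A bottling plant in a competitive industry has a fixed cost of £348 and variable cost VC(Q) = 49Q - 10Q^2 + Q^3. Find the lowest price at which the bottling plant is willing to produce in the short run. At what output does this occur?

£24 per unit, at Q = 5

Short-run supply begins at min AVC. From VC = 49Q - 10Q^2 + Q^3, AVC = 49 - 10Q + Q^2.
At the minimum of AVC, MC = AVC. MC = 49 - 20Q + 3Q^2; setting MC = AVC gives 2Q^2 - 10Q = 0, so Q = 5. min AVC = 24.
For P < £24 the firm produces nothing.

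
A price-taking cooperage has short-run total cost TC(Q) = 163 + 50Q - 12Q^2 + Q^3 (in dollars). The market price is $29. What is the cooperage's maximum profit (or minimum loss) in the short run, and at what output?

Profit = -$65 at Q = 7

AVC = 50 - 12Q + Q^2; min AVC = $14 at Q = 6. Since P = $29 ≥ min AVC, the firm produces.
MC = 50 - 24Q + 3Q^2. Setting P = MC and taking the root on the rising branch gives Q* = 7.
TR = 29·7 = 203. TC = 163 + 105 = 268. Profit = 203 − 268 = -$65.
By producing, the firm covers all variable cost plus $98 of fixed cost; shutting down would lose the full $163.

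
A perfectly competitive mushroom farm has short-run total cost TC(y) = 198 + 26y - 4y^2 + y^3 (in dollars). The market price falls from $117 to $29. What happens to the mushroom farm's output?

AVC = 26 - 4y + y^2, minimized at y = 2 where min AVC = $22. MC = 26 - 8y + 3y^2.
With P = $117 above the shutdown price, P = MC gives y = 7.
At P = $29 ≥ min AVC, set P = MC: y = 3. The firm stays open but cuts output.

Output falls from 7 to 3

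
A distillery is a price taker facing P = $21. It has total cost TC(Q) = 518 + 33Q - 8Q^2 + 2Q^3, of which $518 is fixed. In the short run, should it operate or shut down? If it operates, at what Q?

Strip out fixed cost: VC = 33Q - 8Q^2 + 2Q^3. Then AVC = 33 - 8Q + 2Q^2 and MC = 33 - 16Q + 6Q^2.
The AVC parabola has its vertex at Q = 8/4 = 2, where AVC = 33 - 8·2 + 2·2^2 = $25.
Since P = $21 < min AVC = $25, price fails to cover variable cost at any output.
Best response: produce nothing and absorb the $518 fixed cost.

Shut down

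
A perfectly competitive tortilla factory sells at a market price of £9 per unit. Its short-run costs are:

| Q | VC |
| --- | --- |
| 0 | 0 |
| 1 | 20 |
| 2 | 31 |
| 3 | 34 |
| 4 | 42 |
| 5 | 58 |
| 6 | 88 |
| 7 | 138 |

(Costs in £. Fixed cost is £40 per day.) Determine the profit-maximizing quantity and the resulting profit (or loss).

Compute π = P·Q − TC at each output: Q=0: -40; Q=1: -51; Q=2: -53; Q=3: -47; Q=4: -46; Q=5: -53; Q=6: -74; Q=7: -115.
Profit is highest at Q = 0. Equivalently, the lowest AVC in the table is 42/4 ≈ £10.50 at Q = 4, and P = £9 falls below it — price never covers variable cost, so the firm shuts down and loses only its fixed cost.

Q = 0 (shut down); profit = -£40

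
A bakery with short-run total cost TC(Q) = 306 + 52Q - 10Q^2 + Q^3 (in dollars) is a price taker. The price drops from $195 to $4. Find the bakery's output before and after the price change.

Output falls from 11 to 0 (the firm shuts down)

MC = 52 - 20Q + 3Q^2; the shutdown threshold is min AVC = $27 (at Q = 5).
At P = $195 ≥ min AVC, set P = MC on the rising branch: Q = 11.
At P = $4 < min AVC = $27, price no longer covers variable cost at any output, so the firm shuts down: Q = 0.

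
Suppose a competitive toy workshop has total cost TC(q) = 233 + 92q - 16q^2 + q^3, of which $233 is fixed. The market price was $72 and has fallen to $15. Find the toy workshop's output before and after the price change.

AVC = 92 - 16q + q^2, minimized at q = 8 where min AVC = $28. MC = 92 - 32q + 3q^2.
With P = $72 above the shutdown price, P = MC gives q = 10.
At P = $15 < min AVC = $28, price no longer covers variable cost at any output, so the firm shuts down: q = 0.

Output falls from 10 to 0 (the firm shuts down)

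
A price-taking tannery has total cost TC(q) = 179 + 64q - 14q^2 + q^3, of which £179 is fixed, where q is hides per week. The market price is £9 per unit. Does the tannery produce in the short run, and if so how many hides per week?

Shut down

Variable cost is VC = 64q - 14q^2 + q^3, so AVC = VC/q = 64 - 14q + q^2 and MC = dTC/dq = 64 - 28q + 3q^2.
AVC is minimized where dAVC/dq = -14 + 2q = 0, at q = 7; min AVC = 64 - 14·7 + 7^2 = £15.
Since P = £9 < min AVC = £15, price fails to cover variable cost at any output.
Shutting down limits the loss to fixed cost, £179.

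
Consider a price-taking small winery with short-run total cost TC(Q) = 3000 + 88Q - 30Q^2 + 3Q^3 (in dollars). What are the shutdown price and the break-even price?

Shutdown price = $13; break-even price = $388

AVC = 88 - 30Q + 3Q^2; minimized at Q = 5, giving min AVC = $13. That is the shutdown price.
ATC = 3000/Q + 88 - 30Q + 3Q^2. Setting dATC/dQ = −3000/Q^2 − 30 + 6Q = 0 gives Q = 10 (since 6·10^3 − 30·10^2 = 3000).
min ATC = 3000/10 + 88 − 30·10 + 3·10^2 = $388. That is the break-even price.
For $13 ≤ P < $388 the firm produces at a loss; below $13 it shuts down.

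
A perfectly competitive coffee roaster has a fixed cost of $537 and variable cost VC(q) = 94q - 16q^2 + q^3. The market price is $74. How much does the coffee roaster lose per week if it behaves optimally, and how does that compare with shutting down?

AVC = 94 - 16q + q^2 has its minimum $30 at q = 8; price $74 clears that bar, so the firm operates.
MC = 94 - 32q + 3q^2. Setting P = MC and taking the root on the rising branch gives q* = 10.
TR = 74·10 = 740. TC = 537 + 340 = 877. Profit = 740 − 877 = -$137.
By producing, the firm covers all variable cost plus $400 of fixed cost; shutting down would lose the full $537.

Profit = -$137 at q = 10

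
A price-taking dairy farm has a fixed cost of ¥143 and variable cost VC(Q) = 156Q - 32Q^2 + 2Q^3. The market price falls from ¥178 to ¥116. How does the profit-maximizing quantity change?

AVC = 156 - 32Q + 2Q^2, minimized at Q = 8 where min AVC = ¥28. MC = 156 - 64Q + 6Q^2.
At P = ¥178 ≥ min AVC, set P = MC on the rising branch: Q = 11.
At P = ¥116 ≥ min AVC, set P = MC: Q = 10. The firm stays open but cuts output.

Output falls from 11 to 10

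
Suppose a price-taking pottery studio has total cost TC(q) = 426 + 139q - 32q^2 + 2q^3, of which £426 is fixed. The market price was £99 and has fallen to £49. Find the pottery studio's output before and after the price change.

MC = 139 - 64q + 6q^2; the shutdown threshold is min AVC = £11 (at q = 8).
With P = £99 above the shutdown price, P = MC gives q = 10.
At P = £49 ≥ min AVC, set P = MC: q = 9. The firm stays open but cuts output.

Output falls from 10 to 9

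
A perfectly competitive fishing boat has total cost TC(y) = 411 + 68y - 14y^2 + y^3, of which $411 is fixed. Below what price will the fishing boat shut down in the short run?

$19 per unit

Short-run supply begins at min AVC. From VC = 68y - 14y^2 + y^3, AVC = 68 - 14y + y^2.
dAVC/dy = -14 + 2y = 0 gives y = 7. min AVC = 68 - 14·7 + 7^2 = 19.
So the shutdown price is $19.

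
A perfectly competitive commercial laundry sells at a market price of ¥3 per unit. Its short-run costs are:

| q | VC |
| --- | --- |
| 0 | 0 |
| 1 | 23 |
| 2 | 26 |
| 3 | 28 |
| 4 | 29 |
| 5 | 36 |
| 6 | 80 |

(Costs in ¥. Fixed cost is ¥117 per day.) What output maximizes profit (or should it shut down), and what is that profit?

q = 0 (shut down); profit = -¥117

Tabulate TR − TC: q=0: -117; q=1: -137; q=2: -137; q=3: -136; q=4: -134; q=5: -138; q=6: -179.
Profit is highest at q = 0. Equivalently, the lowest AVC in the table is 36/5 ≈ ¥7.20 at q = 5, and P = ¥3 falls below it — price never covers variable cost, so the firm shuts down and loses only its fixed cost.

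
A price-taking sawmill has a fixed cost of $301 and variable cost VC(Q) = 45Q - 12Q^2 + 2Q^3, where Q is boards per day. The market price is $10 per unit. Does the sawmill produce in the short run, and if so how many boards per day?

Shut down

Strip out fixed cost: VC = 45Q - 12Q^2 + 2Q^3. Then AVC = 45 - 12Q + 2Q^2 and MC = 45 - 24Q + 6Q^2.
The AVC parabola has its vertex at Q = 12/4 = 3, where AVC = 45 - 12·3 + 2·3^2 = $27.
With P < min AVC ($10 < $27), every unit sold adds to the loss.
Best response: produce nothing and absorb the $301 fixed cost.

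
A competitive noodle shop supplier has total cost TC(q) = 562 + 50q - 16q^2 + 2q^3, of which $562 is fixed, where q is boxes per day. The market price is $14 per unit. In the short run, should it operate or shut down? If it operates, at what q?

Shut down

Strip out fixed cost: VC = 50q - 16q^2 + 2q^3. Then AVC = 50 - 16q + 2q^2 and MC = 50 - 32q + 6q^2.
The AVC parabola has its vertex at q = 16/4 = 4, where AVC = 50 - 16·4 + 2·4^2 = $18.
P = $14 lies below min AVC = $18; no output level covers variable cost.
The firm minimizes its loss by shutting down and losing only its fixed cost of $562.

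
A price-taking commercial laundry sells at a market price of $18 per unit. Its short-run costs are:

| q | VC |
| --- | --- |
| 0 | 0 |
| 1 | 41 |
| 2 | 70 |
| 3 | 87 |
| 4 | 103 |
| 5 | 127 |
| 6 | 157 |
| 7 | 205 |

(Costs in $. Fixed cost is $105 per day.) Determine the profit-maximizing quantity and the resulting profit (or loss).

Tabulate TR − TC: q=0: -105; q=1: -128; q=2: -139; q=3: -138; q=4: -136; q=5: -142; q=6: -154; q=7: -184.
Profit is highest at q = 0. Equivalently, the lowest AVC in the table is 127/5 ≈ $25.40 at q = 5, and P = $18 falls below it — price never covers variable cost, so the firm shuts down and loses only its fixed cost.

q = 0 (shut down); profit = -$105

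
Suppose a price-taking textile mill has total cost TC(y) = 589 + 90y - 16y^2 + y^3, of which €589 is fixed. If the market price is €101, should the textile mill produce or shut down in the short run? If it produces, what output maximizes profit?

Strip out fixed cost: VC = 90y - 16y^2 + y^3. Then AVC = 90 - 16y + y^2 and MC = 90 - 32y + 3y^2.
The AVC parabola has its vertex at y = 16/2 = 8, where AVC = 90 - 16·8 + 8^2 = €26.
Since P = €101 ≥ min AVC = €26, price covers variable cost and the firm should produce.
Solving P = MC: -11 - 32y + 3y^2 = 0 ⇒ y = -1/3 or 11. On the upward-sloping branch, y* = 11.
Check: AVC at y = 11 is €35 ≤ P, so revenue covers variable cost.
Profit = P·y − TC = 101·11 − 974 = €137.

Produce at y = 11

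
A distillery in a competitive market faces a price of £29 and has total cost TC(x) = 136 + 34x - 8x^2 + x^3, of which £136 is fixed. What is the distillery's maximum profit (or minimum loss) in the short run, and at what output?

Profit = -£86 at x = 5

AVC = 34 - 8x + x^2 has its minimum £18 at x = 4; price £29 clears that bar, so the firm operates.
With MC = 34 - 16x + 3x^2, P = MC on the upward-sloping part at x* = 5.
TR = 29·5 = 145. TC = 136 + 95 = 231. Profit = 145 − 231 = -£86.
By producing, the firm covers all variable cost plus £50 of fixed cost; shutting down would lose the full £136.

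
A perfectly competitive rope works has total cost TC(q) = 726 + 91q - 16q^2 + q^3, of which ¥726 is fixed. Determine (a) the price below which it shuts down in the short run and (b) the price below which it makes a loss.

Shutdown price = ¥27; break-even price = ¥102

Shutdown price = min AVC. AVC = 91 - 16q + q^2, with vertex at q = 8 and minimum ¥27.
ATC = 726/q + 91 - 16q + q^2. Setting dATC/dq = −726/q^2 − 16 + 2q = 0 gives q = 11 (since 2·11^3 − 16·11^2 = 726).
min ATC = 726/11 + 91 − 16·11 + 11^2 = ¥102. That is the break-even price.
For ¥27 ≤ P < ¥102 the firm produces at a loss; below ¥27 it shuts down.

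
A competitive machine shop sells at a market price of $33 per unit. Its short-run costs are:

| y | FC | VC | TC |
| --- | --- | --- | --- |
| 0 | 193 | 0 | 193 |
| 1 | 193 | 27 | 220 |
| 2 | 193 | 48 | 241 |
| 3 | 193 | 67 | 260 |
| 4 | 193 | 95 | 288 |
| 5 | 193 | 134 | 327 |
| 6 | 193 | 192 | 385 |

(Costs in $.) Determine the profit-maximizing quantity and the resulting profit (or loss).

y = 4; profit = -$156

Compute π = P·y − TC at each output: y=0: -193; y=1: -187; y=2: -175; y=3: -161; y=4: -156; y=5: -162; y=6: -187.
Profit is maximized at y = 4. AVC there is 95/4 = $23.75 ≤ P, so producing beats shutting down (which would give -$193).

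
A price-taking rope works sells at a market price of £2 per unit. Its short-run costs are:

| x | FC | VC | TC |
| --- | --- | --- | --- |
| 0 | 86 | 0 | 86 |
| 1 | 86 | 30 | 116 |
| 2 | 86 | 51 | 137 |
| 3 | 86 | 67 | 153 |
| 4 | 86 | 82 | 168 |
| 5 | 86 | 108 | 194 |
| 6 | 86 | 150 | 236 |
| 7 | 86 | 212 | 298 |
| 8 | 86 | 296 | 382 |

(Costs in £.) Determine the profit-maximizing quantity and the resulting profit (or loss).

x = 0 (shut down); profit = -£86

Profit at each row (π = 2x − TC): x=0: -86; x=1: -114; x=2: -133; x=3: -147; x=4: -160; x=5: -184; x=6: -224; x=7: -284; x=8: -366.
Profit is highest at x = 0. Equivalently, the lowest AVC in the table is 82/4 ≈ £20.50 at x = 4, and P = £2 falls below it — price never covers variable cost, so the firm shuts down and loses only its fixed cost.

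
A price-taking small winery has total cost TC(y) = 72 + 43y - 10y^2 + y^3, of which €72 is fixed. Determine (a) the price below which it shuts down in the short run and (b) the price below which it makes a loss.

Shutdown price = min AVC. AVC = 43 - 10y + y^2, with vertex at y = 5 and minimum €18.
ATC = 72/y + 43 - 10y + y^2. Setting dATC/dy = −72/y^2 − 10 + 2y = 0 gives y = 6 (since 2·6^3 − 10·6^2 = 72).
min ATC = 72/6 + 43 − 10·6 + 6^2 = €31. That is the break-even price.
For €18 ≤ P < €31 the firm produces at a loss; below €18 it shuts down.

Shutdown price = €18; break-even price = €31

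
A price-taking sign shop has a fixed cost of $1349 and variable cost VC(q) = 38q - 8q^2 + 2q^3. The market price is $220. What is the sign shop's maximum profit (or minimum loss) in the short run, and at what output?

AVC = 38 - 8q + 2q^2 has its minimum $30 at q = 2; price $220 clears that bar, so the firm operates.
MC = 38 - 16q + 6q^2. Setting P = MC and taking the root on the rising branch gives q* = 7.
TR = 220·7 = 1540. TC = 1349 + 560 = 1909. Profit = 1540 − 1909 = -$369.
Shutting down would mean losing the fixed cost of $1349, so operating at a loss of $369 is better by $980.

Profit = -$369 at q = 7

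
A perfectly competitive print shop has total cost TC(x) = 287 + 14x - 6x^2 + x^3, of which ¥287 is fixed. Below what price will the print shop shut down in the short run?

¥5 per unit

Short-run supply begins at min AVC. From VC = 14x - 6x^2 + x^3, AVC = 14 - 6x + x^2.
At the minimum of AVC, MC = AVC. MC = 14 - 12x + 3x^2; setting MC = AVC gives 2x^2 - 6x = 0, so x = 3. min AVC = 5.
For P < ¥5 the firm produces nothing.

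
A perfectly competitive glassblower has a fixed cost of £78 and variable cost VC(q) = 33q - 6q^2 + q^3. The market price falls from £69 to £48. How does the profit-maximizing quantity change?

MC = 33 - 12q + 3q^2; the shutdown threshold is min AVC = £24 (at q = 3).
With P = £69 above the shutdown price, P = MC gives q = 6.
At P = £48 ≥ min AVC, set P = MC: q = 5. The firm stays open but cuts output.

Output falls from 6 to 5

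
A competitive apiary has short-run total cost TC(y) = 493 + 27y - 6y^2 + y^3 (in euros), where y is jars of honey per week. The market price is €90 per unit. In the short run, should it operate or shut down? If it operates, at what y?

Produce at y = 7

From TC, MC = TC'(y) = 27 - 12y + 3y^2 and AVC = VC/y = 27 - 6y + y^2.
AVC is minimized where dAVC/dy = -6 + 2y = 0, at y = 3; min AVC = 27 - 6·3 + 3^2 = €18.
Because €90 ≥ €18, revenue can cover variable cost; the firm operates.
Set P = MC: 90 = 27 - 12y + 3y^2 → -63 - 12y + 3y^2 = 0. The roots are y = -3 and y = 7; the profit-maximizing output is on the rising part of MC, so y* = 7.
Check: AVC at y = 7 is €34 ≤ P, so revenue covers variable cost.
Profit = P·y − TC = 90·7 − 731 = -€101, a loss, but smaller than the €493 fixed cost the firm would lose by shutting down.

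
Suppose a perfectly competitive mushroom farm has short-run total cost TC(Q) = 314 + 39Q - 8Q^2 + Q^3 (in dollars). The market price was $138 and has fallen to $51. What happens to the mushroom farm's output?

MC = 39 - 16Q + 3Q^2; the shutdown threshold is min AVC = $23 (at Q = 4).
At P = $138 ≥ min AVC, set P = MC on the rising branch: Q = 9.
At P = $51 ≥ min AVC, set P = MC: Q = 6. The firm stays open but cuts output.

Output falls from 9 to 6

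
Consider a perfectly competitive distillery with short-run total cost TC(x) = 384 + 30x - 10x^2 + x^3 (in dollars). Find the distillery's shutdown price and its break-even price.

AVC = 30 - 10x + x^2; minimized at x = 5, giving min AVC = $5. That is the shutdown price.
ATC = 384/x + 30 - 10x + x^2. Setting dATC/dx = −384/x^2 − 10 + 2x = 0 gives x = 8 (since 2·8^3 − 10·8^2 = 384).
min ATC = 384/8 + 30 − 10·8 + 8^2 = $62. That is the break-even price.
For $5 ≤ P < $62 the firm produces at a loss; below $5 it shuts down.

Shutdown price = $5; break-even price = $62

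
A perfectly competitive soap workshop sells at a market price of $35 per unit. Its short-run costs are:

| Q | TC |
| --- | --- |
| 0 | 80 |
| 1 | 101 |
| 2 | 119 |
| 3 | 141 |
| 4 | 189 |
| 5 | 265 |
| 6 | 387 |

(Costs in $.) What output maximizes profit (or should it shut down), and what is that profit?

Compute π = P·Q − TC at each output: Q=0: -80; Q=1: -66; Q=2: -49; Q=3: -36; Q=4: -49; Q=5: -90; Q=6: -177.
Profit is maximized at Q = 3. AVC there is 61/3 = $20.33 ≤ P, so producing beats shutting down (which would give -$80).

Q = 3; profit = -$36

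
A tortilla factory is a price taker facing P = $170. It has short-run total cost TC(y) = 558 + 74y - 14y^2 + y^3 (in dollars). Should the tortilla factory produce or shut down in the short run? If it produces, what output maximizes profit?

Variable cost is VC = 74y - 14y^2 + y^3, so AVC = VC/y = 74 - 14y + y^2 and MC = dTC/dy = 74 - 28y + 3y^2.
AVC is minimized where dAVC/dy = -14 + 2y = 0, at y = 7; min AVC = 74 - 14·7 + 7^2 = $25.
P = $170 exceeds min AVC = $25, so the firm stays open.
P = MC gives -96 - 28y + 3y^2 = 0, with roots -8/3 and 12. Take the larger (rising MC): y* = 12.
Check: AVC at y = 12 is $50 ≤ P, so revenue covers variable cost.
Profit = P·y − TC = 170·12 − 1158 = $882.

Produce at y = 12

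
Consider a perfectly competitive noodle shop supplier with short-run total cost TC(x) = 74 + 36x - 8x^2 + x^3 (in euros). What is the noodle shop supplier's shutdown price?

The shutdown price is the minimum of AVC. VC = 36x - 8x^2 + x^3, so AVC = 36 - 8x + x^2.
At the minimum of AVC, MC = AVC. MC = 36 - 16x + 3x^2; setting MC = AVC gives 2x^2 - 8x = 0, so x = 4. min AVC = 20.
For P < €20 the firm produces nothing.

€20 per unit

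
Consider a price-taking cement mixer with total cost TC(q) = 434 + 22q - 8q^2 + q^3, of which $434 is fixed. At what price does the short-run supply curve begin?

The shutdown price is the minimum of AVC. VC = 22q - 8q^2 + q^3, so AVC = 22 - 8q + q^2.
At the minimum of AVC, MC = AVC. MC = 22 - 16q + 3q^2; setting MC = AVC gives 2q^2 - 8q = 0, so q = 4. min AVC = 6.
For P < $6 the firm produces nothing.

$6 per unit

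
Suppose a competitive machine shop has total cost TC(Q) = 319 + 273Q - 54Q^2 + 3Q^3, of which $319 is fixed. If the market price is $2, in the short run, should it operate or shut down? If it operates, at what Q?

Shut down

Strip out fixed cost: VC = 273Q - 54Q^2 + 3Q^3. Then AVC = 273 - 54Q + 3Q^2 and MC = 273 - 108Q + 9Q^2.
AVC is minimized where dAVC/dQ = -54 + 6Q = 0, at Q = 9; min AVC = 273 - 54·9 + 3·9^2 = $30.
P = $2 lies below min AVC = $30; no output level covers variable cost.
The firm minimizes its loss by shutting down and losing only its fixed cost of $319.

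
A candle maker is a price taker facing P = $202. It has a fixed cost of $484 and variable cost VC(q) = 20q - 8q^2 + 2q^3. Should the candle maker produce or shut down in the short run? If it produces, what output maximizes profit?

From TC, MC = TC'(q) = 20 - 16q + 6q^2 and AVC = VC/q = 20 - 8q + 2q^2.
AVC is minimized where dAVC/dq = -8 + 4q = 0, at q = 2; min AVC = 20 - 8·2 + 2·2^2 = $12.
Since P = $202 ≥ min AVC = $12, price covers variable cost and the firm should produce.
Solving P = MC: -182 - 16q + 6q^2 = 0 ⇒ q = -13/3 or 7. On the upward-sloping branch, q* = 7.
Check: AVC at q = 7 is $62 ≤ P, so revenue covers variable cost.
Profit = P·q − TC = 202·7 − 918 = $496.

Produce at q = 7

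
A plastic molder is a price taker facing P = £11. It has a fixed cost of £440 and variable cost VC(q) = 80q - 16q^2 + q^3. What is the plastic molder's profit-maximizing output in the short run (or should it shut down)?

From TC, MC = TC'(q) = 80 - 32q + 3q^2 and AVC = VC/q = 80 - 16q + q^2.
AVC is minimized where dAVC/dq = -16 + 2q = 0, at q = 8; min AVC = 80 - 16·8 + 8^2 = £16.
P = £11 lies below min AVC = £16; no output level covers variable cost.
Best response: produce nothing and absorb the £440 fixed cost.

Shut down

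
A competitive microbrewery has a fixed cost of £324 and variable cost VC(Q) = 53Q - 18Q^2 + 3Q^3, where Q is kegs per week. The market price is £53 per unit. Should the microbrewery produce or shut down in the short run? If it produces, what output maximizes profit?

Produce at Q = 4

Variable cost is VC = 53Q - 18Q^2 + 3Q^3, so AVC = VC/Q = 53 - 18Q + 3Q^2 and MC = dTC/dQ = 53 - 36Q + 9Q^2.
AVC is minimized where dAVC/dQ = -18 + 6Q = 0, at Q = 3; min AVC = 53 - 18·3 + 3·3^2 = £26.
Because £53 ≥ £26, revenue can cover variable cost; the firm operates.
Set P = MC: 53 = 53 - 36Q + 9Q^2 → -36Q + 9Q^2 = 0. The roots are Q = 0 and Q = 4; the profit-maximizing output is on the rising part of MC, so Q* = 4.
Check: AVC at Q = 4 is £29 ≤ P, so revenue covers variable cost.
Profit = P·Q − TC = 53·4 − 440 = -£228, a loss, but smaller than the £324 fixed cost the firm would lose by shutting down.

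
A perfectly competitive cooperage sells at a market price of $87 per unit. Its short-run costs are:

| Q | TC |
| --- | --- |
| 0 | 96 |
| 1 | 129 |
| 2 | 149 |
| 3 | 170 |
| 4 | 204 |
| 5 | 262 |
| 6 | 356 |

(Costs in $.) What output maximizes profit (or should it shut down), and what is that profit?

Q = 5; profit = $173

Compute π = P·Q − TC at each output: Q=0: -96; Q=1: -42; Q=2: 25; Q=3: 91; Q=4: 144; Q=5: 173; Q=6: 166.
Profit is maximized at Q = 5. AVC there is 166/5 = $33.20 ≤ P, so producing beats shutting down (which would give -$96).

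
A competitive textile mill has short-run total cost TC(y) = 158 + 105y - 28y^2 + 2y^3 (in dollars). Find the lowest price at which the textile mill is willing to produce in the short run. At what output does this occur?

Short-run supply begins at min AVC. From VC = 105y - 28y^2 + 2y^3, AVC = 105 - 28y + 2y^2.
dAVC/dy = -28 + 4y = 0 gives y = 7. min AVC = 105 - 28·7 + 2·7^2 = 7.
The firm shuts down for any P below $7.

$7 per unit, at y = 7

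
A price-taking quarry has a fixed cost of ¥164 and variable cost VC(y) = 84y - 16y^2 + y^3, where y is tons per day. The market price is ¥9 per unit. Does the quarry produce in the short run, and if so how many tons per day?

From TC, MC = TC'(y) = 84 - 32y + 3y^2 and AVC = VC/y = 84 - 16y + y^2.
The AVC parabola has its vertex at y = 16/2 = 8, where AVC = 84 - 16·8 + 8^2 = ¥20.
Since P = ¥9 < min AVC = ¥20, price fails to cover variable cost at any output.
Shutting down limits the loss to fixed cost, ¥164.

Shut down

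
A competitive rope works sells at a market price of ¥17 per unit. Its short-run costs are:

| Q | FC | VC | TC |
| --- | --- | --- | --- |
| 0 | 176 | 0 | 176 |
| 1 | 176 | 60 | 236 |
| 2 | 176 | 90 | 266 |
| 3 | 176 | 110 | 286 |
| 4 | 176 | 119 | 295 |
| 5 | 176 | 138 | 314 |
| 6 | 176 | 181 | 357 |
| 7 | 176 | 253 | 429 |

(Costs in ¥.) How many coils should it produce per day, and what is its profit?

Q = 0 (shut down); profit = -¥176

Tabulate TR − TC: Q=0: -176; Q=1: -219; Q=2: -232; Q=3: -235; Q=4: -227; Q=5: -229; Q=6: -255; Q=7: -310.
Profit is highest at Q = 0. Equivalently, the lowest AVC in the table is 138/5 ≈ ¥27.60 at Q = 5, and P = ¥17 falls below it — price never covers variable cost, so the firm shuts down and loses only its fixed cost.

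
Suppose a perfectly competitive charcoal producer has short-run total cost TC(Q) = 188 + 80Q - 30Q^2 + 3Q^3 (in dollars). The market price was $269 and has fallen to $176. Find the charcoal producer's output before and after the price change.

Output falls from 9 to 8

AVC = 80 - 30Q + 3Q^2, minimized at Q = 5 where min AVC = $5. MC = 80 - 60Q + 9Q^2.
With P = $269 above the shutdown price, P = MC gives Q = 9.
At P = $176 ≥ min AVC, set P = MC: Q = 8. The firm stays open but cuts output.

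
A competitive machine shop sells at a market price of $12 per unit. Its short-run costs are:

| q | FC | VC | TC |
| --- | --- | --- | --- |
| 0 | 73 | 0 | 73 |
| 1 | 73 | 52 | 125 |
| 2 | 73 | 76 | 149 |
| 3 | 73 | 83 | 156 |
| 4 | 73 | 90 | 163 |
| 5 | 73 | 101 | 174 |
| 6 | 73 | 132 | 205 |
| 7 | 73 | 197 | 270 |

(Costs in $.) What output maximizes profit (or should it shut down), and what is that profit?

Compute π = P·q − TC at each output: q=0: -73; q=1: -113; q=2: -125; q=3: -120; q=4: -115; q=5: -114; q=6: -133; q=7: -186.
Profit is highest at q = 0. Equivalently, the lowest AVC in the table is 101/5 ≈ $20.20 at q = 5, and P = $12 falls below it — price never covers variable cost, so the firm shuts down and loses only its fixed cost.

q = 0 (shut down); profit = -$73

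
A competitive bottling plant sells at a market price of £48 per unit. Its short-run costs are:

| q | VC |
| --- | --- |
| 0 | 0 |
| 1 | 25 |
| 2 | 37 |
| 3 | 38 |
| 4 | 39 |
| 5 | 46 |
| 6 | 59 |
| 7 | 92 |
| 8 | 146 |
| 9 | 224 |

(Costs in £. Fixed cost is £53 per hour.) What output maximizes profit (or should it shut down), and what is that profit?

q = 7; profit = £191

Compute π = P·q − TC at each output: q=0: -53; q=1: -30; q=2: 6; q=3: 53; q=4: 100; q=5: 141; q=6: 176; q=7: 191; q=8: 185; q=9: 155.
Profit is maximized at q = 7. AVC there is 92/7 = £13.14 ≤ P, so producing beats shutting down (which would give -£53).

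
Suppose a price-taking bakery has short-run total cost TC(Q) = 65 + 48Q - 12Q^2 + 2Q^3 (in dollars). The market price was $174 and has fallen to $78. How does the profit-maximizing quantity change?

MC = 48 - 24Q + 6Q^2; the shutdown threshold is min AVC = $30 (at Q = 3).
At P = $174 ≥ min AVC, set P = MC on the rising branch: Q = 7.
At P = $78 ≥ min AVC, set P = MC: Q = 5. The firm stays open but cuts output.

Output falls from 7 to 5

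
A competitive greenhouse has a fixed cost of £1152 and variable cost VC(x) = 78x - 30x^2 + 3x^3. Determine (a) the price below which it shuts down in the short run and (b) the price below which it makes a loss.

Shutdown price = £3; break-even price = £174

AVC = 78 - 30x + 3x^2; minimized at x = 5, giving min AVC = £3. That is the shutdown price.
ATC = 1152/x + 78 - 30x + 3x^2. Setting dATC/dx = −1152/x^2 − 30 + 6x = 0 gives x = 8 (since 6·8^3 − 30·8^2 = 1152).
min ATC = 1152/8 + 78 − 30·8 + 3·8^2 = £174. That is the break-even price.
For £3 ≤ P < £174 the firm produces at a loss; below £3 it shuts down.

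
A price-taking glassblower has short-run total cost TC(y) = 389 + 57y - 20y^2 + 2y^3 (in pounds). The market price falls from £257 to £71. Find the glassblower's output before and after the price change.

AVC = 57 - 20y + 2y^2, minimized at y = 5 where min AVC = £7. MC = 57 - 40y + 6y^2.
With P = £257 above the shutdown price, P = MC gives y = 10.
At P = £71 ≥ min AVC, set P = MC: y = 7. The firm stays open but cuts output.

Output falls from 10 to 7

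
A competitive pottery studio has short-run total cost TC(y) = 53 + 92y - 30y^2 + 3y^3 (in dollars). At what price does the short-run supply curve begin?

$17 per unit

The firm shuts down when price falls below the minimum of average variable cost. AVC = VC/y = 92 - 30y + 3y^2.
dAVC/dy = -30 + 6y = 0 gives y = 5. min AVC = 92 - 30·5 + 3·5^2 = 17.
For P < $17 the firm produces nothing.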